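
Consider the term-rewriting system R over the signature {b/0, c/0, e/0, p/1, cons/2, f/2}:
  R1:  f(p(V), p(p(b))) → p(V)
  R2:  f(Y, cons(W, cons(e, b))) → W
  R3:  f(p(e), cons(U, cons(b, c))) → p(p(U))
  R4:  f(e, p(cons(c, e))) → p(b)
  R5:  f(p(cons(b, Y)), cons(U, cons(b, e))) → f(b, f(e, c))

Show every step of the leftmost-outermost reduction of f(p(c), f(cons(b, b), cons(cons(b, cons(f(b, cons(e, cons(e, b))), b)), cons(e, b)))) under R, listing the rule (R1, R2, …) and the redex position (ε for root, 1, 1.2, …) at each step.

b

1. f(p(c), f(cons(b, b), cons(cons(b, cons(f(b, cons(e, cons(e, b))), b)), cons(e, b))))  →  f(p(c), cons(b, cons(f(b, cons(e, cons(e, b))), b)))   [R2 at 2]
2. f(p(c), cons(b, cons(f(b, cons(e, cons(e, b))), b)))  →  f(p(c), cons(b, cons(e, b)))   [R2 at 2.2.1]
3. f(p(c), cons(b, cons(e, b)))  →  b   [R2 at ε]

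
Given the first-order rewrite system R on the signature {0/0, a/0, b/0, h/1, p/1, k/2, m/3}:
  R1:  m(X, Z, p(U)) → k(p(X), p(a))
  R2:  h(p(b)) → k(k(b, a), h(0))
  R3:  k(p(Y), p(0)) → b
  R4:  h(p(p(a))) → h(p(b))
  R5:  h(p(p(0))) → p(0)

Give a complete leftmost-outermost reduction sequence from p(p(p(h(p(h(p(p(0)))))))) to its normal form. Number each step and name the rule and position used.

p(p(p(p(0))))

1. p(p(p(h(p(h(p(p(0))))))))  →  p(p(p(h(p(p(0))))))   [R5 at 1.1.1.1.1]
2. p(p(p(h(p(p(0))))))  →  p(p(p(p(0))))   [R5 at 1.1.1]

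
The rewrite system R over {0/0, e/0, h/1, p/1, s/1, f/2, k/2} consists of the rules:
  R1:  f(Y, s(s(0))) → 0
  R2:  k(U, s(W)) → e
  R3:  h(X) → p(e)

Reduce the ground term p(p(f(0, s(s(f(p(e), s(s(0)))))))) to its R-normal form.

1. p(p(f(0, s(s(f(p(e), s(s(0))))))))  →  p(p(f(0, s(s(0)))))   [R1 at 1.1.2.1.1]
2. p(p(f(0, s(s(0)))))  →  p(p(0))   [R1 at 1.1]

p(p(0))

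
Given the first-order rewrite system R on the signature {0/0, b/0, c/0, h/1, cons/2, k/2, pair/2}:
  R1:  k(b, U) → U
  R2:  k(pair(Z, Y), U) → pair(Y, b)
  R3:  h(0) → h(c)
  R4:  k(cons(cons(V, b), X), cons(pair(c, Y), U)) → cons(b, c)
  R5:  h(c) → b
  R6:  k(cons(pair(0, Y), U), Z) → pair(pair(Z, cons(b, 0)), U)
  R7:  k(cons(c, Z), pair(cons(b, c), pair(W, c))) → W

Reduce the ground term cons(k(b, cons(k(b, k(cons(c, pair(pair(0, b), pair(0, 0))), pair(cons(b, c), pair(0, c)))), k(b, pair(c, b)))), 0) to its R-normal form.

1. cons(k(b, cons(k(b, k(cons(c, pair(pair(0, b), pair(0, 0))), pair(cons(b, c), pair(0, c)))), k(b, pair(c, b)))), 0)  →  cons(cons(k(b, k(cons(c, pair(pair(0, b), pair(0, 0))), pair(cons(b, c), pair(0, c)))), k(b, pair(c, b))), 0)   [R1 at 1]
2. cons(cons(k(b, k(cons(c, pair(pair(0, b), pair(0, 0))), pair(cons(b, c), pair(0, c)))), k(b, pair(c, b))), 0)  →  cons(cons(k(cons(c, pair(pair(0, b), pair(0, 0))), pair(cons(b, c), pair(0, c))), k(b, pair(c, b))), 0)   [R1 at 1.1]
3. cons(cons(k(cons(c, pair(pair(0, b), pair(0, 0))), pair(cons(b, c), pair(0, c))), k(b, pair(c, b))), 0)  →  cons(cons(0, k(b, pair(c, b))), 0)   [R7 at 1.1]
4. cons(cons(0, k(b, pair(c, b))), 0)  →  cons(cons(0, pair(c, b)), 0)   [R1 at 1.2]

cons(cons(0, pair(c, b)), 0)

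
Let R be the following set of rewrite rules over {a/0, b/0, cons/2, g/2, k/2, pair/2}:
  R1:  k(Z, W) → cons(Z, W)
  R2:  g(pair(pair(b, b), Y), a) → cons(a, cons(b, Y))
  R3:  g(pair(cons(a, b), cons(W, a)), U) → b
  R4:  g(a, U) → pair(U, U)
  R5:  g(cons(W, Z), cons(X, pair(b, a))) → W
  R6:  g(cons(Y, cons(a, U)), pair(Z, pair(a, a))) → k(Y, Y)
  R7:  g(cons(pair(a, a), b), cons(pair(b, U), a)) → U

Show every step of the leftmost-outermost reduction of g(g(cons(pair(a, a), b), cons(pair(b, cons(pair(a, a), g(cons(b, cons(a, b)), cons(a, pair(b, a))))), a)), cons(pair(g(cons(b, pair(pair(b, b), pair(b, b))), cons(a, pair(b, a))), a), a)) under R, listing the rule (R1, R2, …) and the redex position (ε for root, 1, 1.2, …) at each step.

a

1. g(g(cons(pair(a, a), b), cons(pair(b, cons(pair(a, a), g(cons(b, cons(a, b)), cons(a, pair(b, a))))), a)), cons(pair(g(cons(b, pair(pair(b, b), pair(b, b))), cons(a, pair(b, a))), a), a))  →  g(cons(pair(a, a), g(cons(b, cons(a, b)), cons(a, pair(b, a)))), cons(pair(g(cons(b, pair(pair(b, b), pair(b, b))), cons(a, pair(b, a))), a), a))   [R7 at 1]
2. g(cons(pair(a, a), g(cons(b, cons(a, b)), cons(a, pair(b, a)))), cons(pair(g(cons(b, pair(pair(b, b), pair(b, b))), cons(a, pair(b, a))), a), a))  →  g(cons(pair(a, a), b), cons(pair(g(cons(b, pair(pair(b, b), pair(b, b))), cons(a, pair(b, a))), a), a))   [R5 at 1.2]
3. g(cons(pair(a, a), b), cons(pair(g(cons(b, pair(pair(b, b), pair(b, b))), cons(a, pair(b, a))), a), a))  →  g(cons(pair(a, a), b), cons(pair(b, a), a))   [R5 at 2.1.1]
4. g(cons(pair(a, a), b), cons(pair(b, a), a))  →  a   [R7 at ε]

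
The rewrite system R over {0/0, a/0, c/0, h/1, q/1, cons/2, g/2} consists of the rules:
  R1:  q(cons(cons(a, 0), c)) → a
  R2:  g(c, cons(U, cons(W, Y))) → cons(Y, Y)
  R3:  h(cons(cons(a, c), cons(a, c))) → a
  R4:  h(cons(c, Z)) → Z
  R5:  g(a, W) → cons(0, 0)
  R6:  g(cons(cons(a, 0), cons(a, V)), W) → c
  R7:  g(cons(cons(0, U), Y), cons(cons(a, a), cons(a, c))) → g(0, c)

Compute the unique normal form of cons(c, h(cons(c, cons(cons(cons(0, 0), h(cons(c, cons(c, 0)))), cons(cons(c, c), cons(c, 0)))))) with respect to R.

1. cons(c, h(cons(c, cons(cons(cons(0, 0), h(cons(c, cons(c, 0)))), cons(cons(c, c), cons(c, 0))))))  →  cons(c, cons(cons(cons(0, 0), h(cons(c, cons(c, 0)))), cons(cons(c, c), cons(c, 0))))   [R4 at 2]
2. cons(c, cons(cons(cons(0, 0), h(cons(c, cons(c, 0)))), cons(cons(c, c), cons(c, 0))))  →  cons(c, cons(cons(cons(0, 0), cons(c, 0)), cons(cons(c, c), cons(c, 0))))   [R4 at 2.1.2]

cons(c, cons(cons(cons(0, 0), cons(c, 0)), cons(cons(c, c), cons(c, 0))))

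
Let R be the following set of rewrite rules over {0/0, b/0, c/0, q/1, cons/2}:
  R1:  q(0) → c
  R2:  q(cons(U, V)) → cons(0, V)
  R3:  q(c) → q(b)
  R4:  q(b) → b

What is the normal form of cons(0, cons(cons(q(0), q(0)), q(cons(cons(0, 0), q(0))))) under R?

cons(0, cons(cons(c, c), cons(0, c)))

1. cons(0, cons(cons(q(0), q(0)), q(cons(cons(0, 0), q(0)))))  →  cons(0, cons(cons(c, q(0)), q(cons(cons(0, 0), q(0)))))   [R1 at 2.1.1]
2. cons(0, cons(cons(c, q(0)), q(cons(cons(0, 0), q(0)))))  →  cons(0, cons(cons(c, c), q(cons(cons(0, 0), q(0)))))   [R1 at 2.1.2]
3. cons(0, cons(cons(c, c), q(cons(cons(0, 0), q(0)))))  →  cons(0, cons(cons(c, c), cons(0, q(0))))   [R2 at 2.2]
4. cons(0, cons(cons(c, c), cons(0, q(0))))  →  cons(0, cons(cons(c, c), cons(0, c)))   [R1 at 2.2.2]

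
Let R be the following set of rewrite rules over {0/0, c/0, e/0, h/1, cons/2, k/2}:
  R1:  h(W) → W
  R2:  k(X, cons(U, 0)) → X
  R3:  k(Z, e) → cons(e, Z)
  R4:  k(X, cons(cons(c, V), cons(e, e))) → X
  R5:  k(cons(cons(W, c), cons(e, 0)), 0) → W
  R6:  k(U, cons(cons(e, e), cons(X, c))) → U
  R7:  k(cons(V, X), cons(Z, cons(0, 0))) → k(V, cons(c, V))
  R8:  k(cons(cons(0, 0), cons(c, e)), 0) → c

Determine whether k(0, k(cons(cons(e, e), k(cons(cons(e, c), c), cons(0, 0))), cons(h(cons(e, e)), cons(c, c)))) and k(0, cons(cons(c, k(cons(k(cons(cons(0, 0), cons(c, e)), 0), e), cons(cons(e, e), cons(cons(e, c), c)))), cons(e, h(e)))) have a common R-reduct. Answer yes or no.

Reduce t₁ = k(0, k(cons(cons(e, e), k(cons(cons(e, c), c), cons(0, 0))), cons(h(cons(e, e)), cons(c, c)))):
1. k(0, k(cons(cons(e, e), k(cons(cons(e, c), c), cons(0, 0))), cons(h(cons(e, e)), cons(c, c))))  →  k(0, k(cons(cons(e, e), cons(cons(e, c), c)), cons(h(cons(e, e)), cons(c, c))))   [R2 at 2.1.2]
2. k(0, k(cons(cons(e, e), cons(cons(e, c), c)), cons(h(cons(e, e)), cons(c, c))))  →  k(0, k(cons(cons(e, e), cons(cons(e, c), c)), cons(cons(e, e), cons(c, c))))   [R1 at 2.2.1]
3. k(0, k(cons(cons(e, e), cons(cons(e, c), c)), cons(cons(e, e), cons(c, c))))  →  k(0, cons(cons(e, e), cons(cons(e, c), c)))   [R6 at 2]
4. k(0, cons(cons(e, e), cons(cons(e, c), c)))  →  0   [R6 at ε]

Reduce t₂ = k(0, cons(cons(c, k(cons(k(cons(cons(0, 0), cons(c, e)), 0), e), cons(cons(e, e), cons(cons(e, c), c)))), cons(e, h(e)))):
1. k(0, cons(cons(c, k(cons(k(cons(cons(0, 0), cons(c, e)), 0), e), cons(cons(e, e), cons(cons(e, c), c)))), cons(e, h(e))))  →  k(0, cons(cons(c, cons(k(cons(cons(0, 0), cons(c, e)), 0), e)), cons(e, h(e))))   [R6 at 2.1.2]
2. k(0, cons(cons(c, cons(k(cons(cons(0, 0), cons(c, e)), 0), e)), cons(e, h(e))))  →  k(0, cons(cons(c, cons(c, e)), cons(e, h(e))))   [R8 at 2.1.2.1]
3. k(0, cons(cons(c, cons(c, e)), cons(e, h(e))))  →  k(0, cons(cons(c, cons(c, e)), cons(e, e)))   [R1 at 2.2.2]
4. k(0, cons(cons(c, cons(c, e)), cons(e, e)))  →  0   [R4 at ε]

yes — NF(t₁) = 0, NF(t₂) = 0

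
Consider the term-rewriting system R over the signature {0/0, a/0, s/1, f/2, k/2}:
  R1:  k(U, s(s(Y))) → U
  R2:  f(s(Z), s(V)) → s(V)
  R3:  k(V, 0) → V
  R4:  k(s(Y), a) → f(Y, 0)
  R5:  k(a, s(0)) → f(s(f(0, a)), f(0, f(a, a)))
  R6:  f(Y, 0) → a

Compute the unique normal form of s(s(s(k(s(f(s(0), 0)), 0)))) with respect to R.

1. s(s(s(k(s(f(s(0), 0)), 0))))  →  s(s(s(s(f(s(0), 0)))))   [R3 at 1.1.1]
2. s(s(s(s(f(s(0), 0)))))  →  s(s(s(s(a))))   [R6 at 1.1.1.1]

s(s(s(s(a))))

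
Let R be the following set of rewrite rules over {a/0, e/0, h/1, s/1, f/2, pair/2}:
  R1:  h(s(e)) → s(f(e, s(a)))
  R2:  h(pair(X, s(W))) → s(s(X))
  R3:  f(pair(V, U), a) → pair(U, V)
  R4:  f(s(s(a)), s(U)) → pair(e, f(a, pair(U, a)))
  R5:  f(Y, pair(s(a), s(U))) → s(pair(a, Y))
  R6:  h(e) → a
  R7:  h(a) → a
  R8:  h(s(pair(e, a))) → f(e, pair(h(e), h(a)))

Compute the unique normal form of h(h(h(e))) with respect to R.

1. h(h(h(e)))  →  h(h(a))   [R6 at 1.1]
2. h(h(a))  →  h(a)   [R7 at 1]
3. h(a)  →  a   [R7 at ε]

a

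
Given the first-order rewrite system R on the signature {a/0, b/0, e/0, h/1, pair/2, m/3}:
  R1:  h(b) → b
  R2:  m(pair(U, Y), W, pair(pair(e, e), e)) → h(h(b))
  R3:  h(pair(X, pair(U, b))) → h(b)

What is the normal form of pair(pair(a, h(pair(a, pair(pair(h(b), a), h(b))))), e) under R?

1. pair(pair(a, h(pair(a, pair(pair(h(b), a), h(b))))), e)  →  pair(pair(a, h(pair(a, pair(pair(b, a), h(b))))), e)   [R1 at 1.2.1.2.1.1]
2. pair(pair(a, h(pair(a, pair(pair(b, a), h(b))))), e)  →  pair(pair(a, h(pair(a, pair(pair(b, a), b)))), e)   [R1 at 1.2.1.2.2]
3. pair(pair(a, h(pair(a, pair(pair(b, a), b)))), e)  →  pair(pair(a, h(b)), e)   [R3 at 1.2]
4. pair(pair(a, h(b)), e)  →  pair(pair(a, b), e)   [R1 at 1.2]

pair(pair(a, b), e)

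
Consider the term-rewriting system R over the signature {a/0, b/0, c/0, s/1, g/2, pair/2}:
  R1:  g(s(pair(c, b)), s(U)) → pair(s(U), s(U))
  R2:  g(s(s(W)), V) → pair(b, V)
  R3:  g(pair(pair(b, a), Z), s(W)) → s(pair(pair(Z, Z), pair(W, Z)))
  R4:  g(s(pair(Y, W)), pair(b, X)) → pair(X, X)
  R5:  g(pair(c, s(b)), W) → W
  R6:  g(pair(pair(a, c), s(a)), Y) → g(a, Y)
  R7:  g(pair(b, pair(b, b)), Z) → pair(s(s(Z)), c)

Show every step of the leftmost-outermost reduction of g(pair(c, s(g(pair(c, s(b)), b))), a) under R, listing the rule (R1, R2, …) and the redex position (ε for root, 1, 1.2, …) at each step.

a

1. g(pair(c, s(g(pair(c, s(b)), b))), a)  →  g(pair(c, s(b)), a)   [R5 at 1.2.1]
2. g(pair(c, s(b)), a)  →  a   [R5 at ε]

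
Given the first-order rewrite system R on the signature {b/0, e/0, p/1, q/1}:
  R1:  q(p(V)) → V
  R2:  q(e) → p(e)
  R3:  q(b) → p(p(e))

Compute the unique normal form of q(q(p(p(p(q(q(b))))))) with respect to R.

1. q(q(p(p(p(q(q(b)))))))  →  q(p(p(q(q(b)))))   [R1 at 1]
2. q(p(p(q(q(b)))))  →  p(q(q(b)))   [R1 at ε]
3. p(q(q(b)))  →  p(q(p(p(e))))   [R3 at 1.1]
4. p(q(p(p(e))))  →  p(p(e))   [R1 at 1]

p(p(e))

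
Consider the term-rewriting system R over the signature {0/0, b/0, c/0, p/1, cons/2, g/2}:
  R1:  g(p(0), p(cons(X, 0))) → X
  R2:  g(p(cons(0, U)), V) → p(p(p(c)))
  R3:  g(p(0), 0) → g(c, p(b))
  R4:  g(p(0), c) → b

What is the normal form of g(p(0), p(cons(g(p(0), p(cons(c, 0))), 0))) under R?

1. g(p(0), p(cons(g(p(0), p(cons(c, 0))), 0)))  →  g(p(0), p(cons(c, 0)))   [R1 at ε]
2. g(p(0), p(cons(c, 0)))  →  c   [R1 at ε]

c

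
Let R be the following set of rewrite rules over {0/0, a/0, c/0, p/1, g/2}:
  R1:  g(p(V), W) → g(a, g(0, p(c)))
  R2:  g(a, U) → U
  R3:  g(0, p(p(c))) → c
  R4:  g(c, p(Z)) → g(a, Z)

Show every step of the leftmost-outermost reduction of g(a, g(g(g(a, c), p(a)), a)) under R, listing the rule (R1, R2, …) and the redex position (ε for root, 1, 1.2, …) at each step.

a

1. g(a, g(g(g(a, c), p(a)), a))  →  g(g(g(a, c), p(a)), a)   [R2 at ε]
2. g(g(g(a, c), p(a)), a)  →  g(g(c, p(a)), a)   [R2 at 1.1]
3. g(g(c, p(a)), a)  →  g(g(a, a), a)   [R4 at 1]
4. g(g(a, a), a)  →  g(a, a)   [R2 at 1]
5. g(a, a)  →  a   [R2 at ε]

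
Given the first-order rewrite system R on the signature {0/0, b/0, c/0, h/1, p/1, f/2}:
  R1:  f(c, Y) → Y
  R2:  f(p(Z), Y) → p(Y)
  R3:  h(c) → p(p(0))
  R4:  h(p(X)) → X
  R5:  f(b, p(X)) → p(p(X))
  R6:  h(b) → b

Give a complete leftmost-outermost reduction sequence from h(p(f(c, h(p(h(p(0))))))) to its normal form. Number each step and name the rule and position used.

0

1. h(p(f(c, h(p(h(p(0)))))))  →  f(c, h(p(h(p(0)))))   [R4 at ε]
2. f(c, h(p(h(p(0)))))  →  h(p(h(p(0))))   [R1 at ε]
3. h(p(h(p(0))))  →  h(p(0))   [R4 at ε]
4. h(p(0))  →  0   [R4 at ε]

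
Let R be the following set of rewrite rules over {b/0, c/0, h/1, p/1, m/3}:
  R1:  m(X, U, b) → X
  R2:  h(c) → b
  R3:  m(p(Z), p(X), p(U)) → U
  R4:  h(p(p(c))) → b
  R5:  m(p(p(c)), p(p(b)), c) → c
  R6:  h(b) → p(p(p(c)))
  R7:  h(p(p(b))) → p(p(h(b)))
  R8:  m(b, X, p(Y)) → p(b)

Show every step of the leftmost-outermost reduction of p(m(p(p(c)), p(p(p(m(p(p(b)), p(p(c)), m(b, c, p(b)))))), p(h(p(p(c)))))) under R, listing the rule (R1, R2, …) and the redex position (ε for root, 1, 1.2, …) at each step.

p(b)

1. p(m(p(p(c)), p(p(p(m(p(p(b)), p(p(c)), m(b, c, p(b)))))), p(h(p(p(c))))))  →  p(h(p(p(c))))   [R3 at 1]
2. p(h(p(p(c))))  →  p(b)   [R4 at 1]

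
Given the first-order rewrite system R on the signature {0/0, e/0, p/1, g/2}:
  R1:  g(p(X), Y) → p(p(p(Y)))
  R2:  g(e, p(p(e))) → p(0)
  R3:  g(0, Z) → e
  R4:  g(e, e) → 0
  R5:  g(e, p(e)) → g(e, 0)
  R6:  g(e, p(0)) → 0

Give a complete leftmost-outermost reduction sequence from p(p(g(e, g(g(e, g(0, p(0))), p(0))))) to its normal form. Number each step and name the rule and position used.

1. p(p(g(e, g(g(e, g(0, p(0))), p(0)))))  →  p(p(g(e, g(g(e, e), p(0)))))   [R3 at 1.1.2.1.2]
2. p(p(g(e, g(g(e, e), p(0)))))  →  p(p(g(e, g(0, p(0)))))   [R4 at 1.1.2.1]
3. p(p(g(e, g(0, p(0)))))  →  p(p(g(e, e)))   [R3 at 1.1.2]
4. p(p(g(e, e)))  →  p(p(0))   [R4 at 1.1]

p(p(0))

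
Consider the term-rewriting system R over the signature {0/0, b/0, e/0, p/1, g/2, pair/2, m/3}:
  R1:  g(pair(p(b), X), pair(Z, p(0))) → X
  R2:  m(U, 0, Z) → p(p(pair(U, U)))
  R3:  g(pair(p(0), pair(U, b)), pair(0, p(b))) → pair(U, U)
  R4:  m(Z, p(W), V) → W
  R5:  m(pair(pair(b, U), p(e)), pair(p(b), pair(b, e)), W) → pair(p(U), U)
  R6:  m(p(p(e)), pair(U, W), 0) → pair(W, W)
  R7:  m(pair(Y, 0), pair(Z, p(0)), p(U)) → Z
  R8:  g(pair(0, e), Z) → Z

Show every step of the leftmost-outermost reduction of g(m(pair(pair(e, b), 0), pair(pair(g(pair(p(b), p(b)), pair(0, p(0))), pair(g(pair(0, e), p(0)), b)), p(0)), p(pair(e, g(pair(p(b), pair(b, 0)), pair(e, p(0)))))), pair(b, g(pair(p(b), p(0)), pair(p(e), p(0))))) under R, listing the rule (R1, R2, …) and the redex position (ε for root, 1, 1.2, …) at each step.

pair(p(0), b)

1. g(m(pair(pair(e, b), 0), pair(pair(g(pair(p(b), p(b)), pair(0, p(0))), pair(g(pair(0, e), p(0)), b)), p(0)), p(pair(e, g(pair(p(b), pair(b, 0)), pair(e, p(0)))))), pair(b, g(pair(p(b), p(0)), pair(p(e), p(0)))))  →  g(pair(g(pair(p(b), p(b)), pair(0, p(0))), pair(g(pair(0, e), p(0)), b)), pair(b, g(pair(p(b), p(0)), pair(p(e), p(0)))))   [R7 at 1]
2. g(pair(g(pair(p(b), p(b)), pair(0, p(0))), pair(g(pair(0, e), p(0)), b)), pair(b, g(pair(p(b), p(0)), pair(p(e), p(0)))))  →  g(pair(p(b), pair(g(pair(0, e), p(0)), b)), pair(b, g(pair(p(b), p(0)), pair(p(e), p(0)))))   [R1 at 1.1]
3. g(pair(p(b), pair(g(pair(0, e), p(0)), b)), pair(b, g(pair(p(b), p(0)), pair(p(e), p(0)))))  →  g(pair(p(b), pair(p(0), b)), pair(b, g(pair(p(b), p(0)), pair(p(e), p(0)))))   [R8 at 1.2.1]
4. g(pair(p(b), pair(p(0), b)), pair(b, g(pair(p(b), p(0)), pair(p(e), p(0)))))  →  g(pair(p(b), pair(p(0), b)), pair(b, p(0)))   [R1 at 2.2]
5. g(pair(p(b), pair(p(0), b)), pair(b, p(0)))  →  pair(p(0), b)   [R1 at ε]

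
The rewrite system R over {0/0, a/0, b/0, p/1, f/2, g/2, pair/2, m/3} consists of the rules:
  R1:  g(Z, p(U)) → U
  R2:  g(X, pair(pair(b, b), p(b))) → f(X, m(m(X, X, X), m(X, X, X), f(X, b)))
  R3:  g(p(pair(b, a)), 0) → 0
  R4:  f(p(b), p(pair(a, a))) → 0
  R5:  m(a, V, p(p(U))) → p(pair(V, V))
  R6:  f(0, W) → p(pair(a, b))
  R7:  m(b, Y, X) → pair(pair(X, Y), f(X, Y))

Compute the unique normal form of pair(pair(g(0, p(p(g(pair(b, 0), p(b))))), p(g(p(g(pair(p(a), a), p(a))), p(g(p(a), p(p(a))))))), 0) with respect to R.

1. pair(pair(g(0, p(p(g(pair(b, 0), p(b))))), p(g(p(g(pair(p(a), a), p(a))), p(g(p(a), p(p(a))))))), 0)  →  pair(pair(p(g(pair(b, 0), p(b))), p(g(p(g(pair(p(a), a), p(a))), p(g(p(a), p(p(a))))))), 0)   [R1 at 1.1]
2. pair(pair(p(g(pair(b, 0), p(b))), p(g(p(g(pair(p(a), a), p(a))), p(g(p(a), p(p(a))))))), 0)  →  pair(pair(p(b), p(g(p(g(pair(p(a), a), p(a))), p(g(p(a), p(p(a))))))), 0)   [R1 at 1.1.1]
3. pair(pair(p(b), p(g(p(g(pair(p(a), a), p(a))), p(g(p(a), p(p(a))))))), 0)  →  pair(pair(p(b), p(g(p(a), p(p(a))))), 0)   [R1 at 1.2.1]
4. pair(pair(p(b), p(g(p(a), p(p(a))))), 0)  →  pair(pair(p(b), p(p(a))), 0)   [R1 at 1.2.1]

pair(pair(p(b), p(p(a))), 0)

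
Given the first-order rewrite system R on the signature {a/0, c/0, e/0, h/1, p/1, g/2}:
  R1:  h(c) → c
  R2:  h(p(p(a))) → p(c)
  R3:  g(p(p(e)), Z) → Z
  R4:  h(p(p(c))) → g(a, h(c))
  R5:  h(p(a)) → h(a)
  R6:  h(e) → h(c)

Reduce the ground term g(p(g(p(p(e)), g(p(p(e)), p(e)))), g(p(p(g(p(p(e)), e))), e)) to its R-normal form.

e

1. g(p(g(p(p(e)), g(p(p(e)), p(e)))), g(p(p(g(p(p(e)), e))), e))  →  g(p(g(p(p(e)), p(e))), g(p(p(g(p(p(e)), e))), e))   [R3 at 1.1]
2. g(p(g(p(p(e)), p(e))), g(p(p(g(p(p(e)), e))), e))  →  g(p(p(e)), g(p(p(g(p(p(e)), e))), e))   [R3 at 1.1]
3. g(p(p(e)), g(p(p(g(p(p(e)), e))), e))  →  g(p(p(g(p(p(e)), e))), e)   [R3 at ε]
4. g(p(p(g(p(p(e)), e))), e)  →  g(p(p(e)), e)   [R3 at 1.1.1]
5. g(p(p(e)), e)  →  e   [R3 at ε]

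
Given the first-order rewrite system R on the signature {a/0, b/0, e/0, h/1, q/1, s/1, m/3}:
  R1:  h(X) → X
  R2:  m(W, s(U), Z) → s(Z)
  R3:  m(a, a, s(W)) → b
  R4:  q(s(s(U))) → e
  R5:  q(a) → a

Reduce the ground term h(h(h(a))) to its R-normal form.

a

1. h(h(h(a)))  →  h(h(a))   [R1 at ε]
2. h(h(a))  →  h(a)   [R1 at ε]
3. h(a)  →  a   [R1 at ε]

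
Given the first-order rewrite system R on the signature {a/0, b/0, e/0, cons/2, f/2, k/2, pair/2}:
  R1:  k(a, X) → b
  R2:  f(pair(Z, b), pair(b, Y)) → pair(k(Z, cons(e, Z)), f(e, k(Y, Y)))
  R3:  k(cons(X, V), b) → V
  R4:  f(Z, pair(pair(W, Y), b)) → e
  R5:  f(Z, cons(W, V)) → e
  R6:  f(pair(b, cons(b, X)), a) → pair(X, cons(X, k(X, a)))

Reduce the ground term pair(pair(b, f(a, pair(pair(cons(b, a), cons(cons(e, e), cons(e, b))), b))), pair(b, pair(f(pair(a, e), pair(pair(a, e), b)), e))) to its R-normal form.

1. pair(pair(b, f(a, pair(pair(cons(b, a), cons(cons(e, e), cons(e, b))), b))), pair(b, pair(f(pair(a, e), pair(pair(a, e), b)), e)))  →  pair(pair(b, e), pair(b, pair(f(pair(a, e), pair(pair(a, e), b)), e)))   [R4 at 1.2]
2. pair(pair(b, e), pair(b, pair(f(pair(a, e), pair(pair(a, e), b)), e)))  →  pair(pair(b, e), pair(b, pair(e, e)))   [R4 at 2.2.1]

pair(pair(b, e), pair(b, pair(e, e)))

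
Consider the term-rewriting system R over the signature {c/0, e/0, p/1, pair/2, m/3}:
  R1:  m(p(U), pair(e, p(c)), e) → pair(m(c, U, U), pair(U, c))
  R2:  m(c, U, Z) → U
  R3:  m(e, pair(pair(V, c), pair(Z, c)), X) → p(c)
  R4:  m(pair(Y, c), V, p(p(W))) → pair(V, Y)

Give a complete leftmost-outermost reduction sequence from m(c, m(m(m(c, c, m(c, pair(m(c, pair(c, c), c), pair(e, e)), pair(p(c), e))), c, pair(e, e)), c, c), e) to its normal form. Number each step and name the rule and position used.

c

1. m(c, m(m(m(c, c, m(c, pair(m(c, pair(c, c), c), pair(e, e)), pair(p(c), e))), c, pair(e, e)), c, c), e)  →  m(m(m(c, c, m(c, pair(m(c, pair(c, c), c), pair(e, e)), pair(p(c), e))), c, pair(e, e)), c, c)   [R2 at ε]
2. m(m(m(c, c, m(c, pair(m(c, pair(c, c), c), pair(e, e)), pair(p(c), e))), c, pair(e, e)), c, c)  →  m(m(c, c, pair(e, e)), c, c)   [R2 at 1.1]
3. m(m(c, c, pair(e, e)), c, c)  →  m(c, c, c)   [R2 at 1]
4. m(c, c, c)  →  c   [R2 at ε]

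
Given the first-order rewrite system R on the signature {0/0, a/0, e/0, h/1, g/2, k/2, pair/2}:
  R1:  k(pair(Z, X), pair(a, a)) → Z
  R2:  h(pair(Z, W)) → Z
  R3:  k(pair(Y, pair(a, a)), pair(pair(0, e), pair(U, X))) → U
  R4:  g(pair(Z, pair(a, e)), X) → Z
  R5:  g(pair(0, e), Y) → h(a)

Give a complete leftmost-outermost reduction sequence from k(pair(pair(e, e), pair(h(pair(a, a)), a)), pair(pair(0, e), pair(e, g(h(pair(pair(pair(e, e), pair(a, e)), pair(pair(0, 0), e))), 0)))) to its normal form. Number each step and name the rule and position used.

1. k(pair(pair(e, e), pair(h(pair(a, a)), a)), pair(pair(0, e), pair(e, g(h(pair(pair(pair(e, e), pair(a, e)), pair(pair(0, 0), e))), 0))))  →  k(pair(pair(e, e), pair(a, a)), pair(pair(0, e), pair(e, g(h(pair(pair(pair(e, e), pair(a, e)), pair(pair(0, 0), e))), 0))))   [R2 at 1.2.1]
2. k(pair(pair(e, e), pair(a, a)), pair(pair(0, e), pair(e, g(h(pair(pair(pair(e, e), pair(a, e)), pair(pair(0, 0), e))), 0))))  →  e   [R3 at ε]

e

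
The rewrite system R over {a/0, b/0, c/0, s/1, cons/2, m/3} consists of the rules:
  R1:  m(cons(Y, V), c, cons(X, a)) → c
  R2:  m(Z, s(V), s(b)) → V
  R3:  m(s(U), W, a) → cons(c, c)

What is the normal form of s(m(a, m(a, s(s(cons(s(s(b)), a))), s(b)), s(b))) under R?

1. s(m(a, m(a, s(s(cons(s(s(b)), a))), s(b)), s(b)))  →  s(m(a, s(cons(s(s(b)), a)), s(b)))   [R2 at 1.2]
2. s(m(a, s(cons(s(s(b)), a)), s(b)))  →  s(cons(s(s(b)), a))   [R2 at 1]

s(cons(s(s(b)), a))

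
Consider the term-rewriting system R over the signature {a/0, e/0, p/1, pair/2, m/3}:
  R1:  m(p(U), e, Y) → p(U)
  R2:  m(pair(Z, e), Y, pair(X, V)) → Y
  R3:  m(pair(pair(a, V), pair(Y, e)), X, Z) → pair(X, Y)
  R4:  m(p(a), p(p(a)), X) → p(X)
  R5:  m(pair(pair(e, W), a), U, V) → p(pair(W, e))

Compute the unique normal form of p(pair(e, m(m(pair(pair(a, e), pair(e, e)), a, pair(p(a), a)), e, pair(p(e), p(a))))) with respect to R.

p(pair(e, e))

1. p(pair(e, m(m(pair(pair(a, e), pair(e, e)), a, pair(p(a), a)), e, pair(p(e), p(a)))))  →  p(pair(e, m(pair(a, e), e, pair(p(e), p(a)))))   [R3 at 1.2.1]
2. p(pair(e, m(pair(a, e), e, pair(p(e), p(a)))))  →  p(pair(e, e))   [R2 at 1.2]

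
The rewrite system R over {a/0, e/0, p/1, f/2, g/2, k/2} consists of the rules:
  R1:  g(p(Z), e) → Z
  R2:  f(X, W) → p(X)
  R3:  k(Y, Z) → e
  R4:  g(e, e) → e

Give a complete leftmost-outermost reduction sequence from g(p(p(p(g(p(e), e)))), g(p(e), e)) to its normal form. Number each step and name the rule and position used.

1. g(p(p(p(g(p(e), e)))), g(p(e), e))  →  g(p(p(p(e))), g(p(e), e))   [R1 at 1.1.1.1]
2. g(p(p(p(e))), g(p(e), e))  →  g(p(p(p(e))), e)   [R1 at 2]
3. g(p(p(p(e))), e)  →  p(p(e))   [R1 at ε]

p(p(e))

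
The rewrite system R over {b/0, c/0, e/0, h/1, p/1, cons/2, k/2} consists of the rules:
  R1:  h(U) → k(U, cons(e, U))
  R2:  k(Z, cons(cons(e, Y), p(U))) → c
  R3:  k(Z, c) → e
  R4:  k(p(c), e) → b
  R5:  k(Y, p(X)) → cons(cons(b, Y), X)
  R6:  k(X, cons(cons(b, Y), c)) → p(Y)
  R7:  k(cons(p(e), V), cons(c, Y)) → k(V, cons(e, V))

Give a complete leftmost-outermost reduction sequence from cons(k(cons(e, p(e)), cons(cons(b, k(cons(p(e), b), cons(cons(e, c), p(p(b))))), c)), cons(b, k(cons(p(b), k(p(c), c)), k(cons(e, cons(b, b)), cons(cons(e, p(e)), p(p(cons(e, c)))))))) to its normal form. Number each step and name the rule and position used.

cons(p(c), cons(b, e))

1. cons(k(cons(e, p(e)), cons(cons(b, k(cons(p(e), b), cons(cons(e, c), p(p(b))))), c)), cons(b, k(cons(p(b), k(p(c), c)), k(cons(e, cons(b, b)), cons(cons(e, p(e)), p(p(cons(e, c))))))))  →  cons(p(k(cons(p(e), b), cons(cons(e, c), p(p(b))))), cons(b, k(cons(p(b), k(p(c), c)), k(cons(e, cons(b, b)), cons(cons(e, p(e)), p(p(cons(e, c))))))))   [R6 at 1]
2. cons(p(k(cons(p(e), b), cons(cons(e, c), p(p(b))))), cons(b, k(cons(p(b), k(p(c), c)), k(cons(e, cons(b, b)), cons(cons(e, p(e)), p(p(cons(e, c))))))))  →  cons(p(c), cons(b, k(cons(p(b), k(p(c), c)), k(cons(e, cons(b, b)), cons(cons(e, p(e)), p(p(cons(e, c))))))))   [R2 at 1.1]
3. cons(p(c), cons(b, k(cons(p(b), k(p(c), c)), k(cons(e, cons(b, b)), cons(cons(e, p(e)), p(p(cons(e, c))))))))  →  cons(p(c), cons(b, k(cons(p(b), e), k(cons(e, cons(b, b)), cons(cons(e, p(e)), p(p(cons(e, c))))))))   [R3 at 2.2.1.2]
4. cons(p(c), cons(b, k(cons(p(b), e), k(cons(e, cons(b, b)), cons(cons(e, p(e)), p(p(cons(e, c))))))))  →  cons(p(c), cons(b, k(cons(p(b), e), c)))   [R2 at 2.2.2]
5. cons(p(c), cons(b, k(cons(p(b), e), c)))  →  cons(p(c), cons(b, e))   [R3 at 2.2]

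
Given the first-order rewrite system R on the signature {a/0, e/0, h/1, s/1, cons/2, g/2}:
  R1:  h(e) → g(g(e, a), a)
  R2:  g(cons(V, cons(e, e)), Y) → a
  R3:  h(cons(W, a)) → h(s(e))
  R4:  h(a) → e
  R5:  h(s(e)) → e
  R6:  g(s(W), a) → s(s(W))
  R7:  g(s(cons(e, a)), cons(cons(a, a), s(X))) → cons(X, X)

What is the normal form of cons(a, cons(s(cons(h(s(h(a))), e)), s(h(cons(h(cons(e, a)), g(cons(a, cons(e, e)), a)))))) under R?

cons(a, cons(s(cons(e, e)), s(e)))

1. cons(a, cons(s(cons(h(s(h(a))), e)), s(h(cons(h(cons(e, a)), g(cons(a, cons(e, e)), a))))))  →  cons(a, cons(s(cons(h(s(e)), e)), s(h(cons(h(cons(e, a)), g(cons(a, cons(e, e)), a))))))   [R4 at 2.1.1.1.1.1]
2. cons(a, cons(s(cons(h(s(e)), e)), s(h(cons(h(cons(e, a)), g(cons(a, cons(e, e)), a))))))  →  cons(a, cons(s(cons(e, e)), s(h(cons(h(cons(e, a)), g(cons(a, cons(e, e)), a))))))   [R5 at 2.1.1.1]
3. cons(a, cons(s(cons(e, e)), s(h(cons(h(cons(e, a)), g(cons(a, cons(e, e)), a))))))  →  cons(a, cons(s(cons(e, e)), s(h(cons(h(s(e)), g(cons(a, cons(e, e)), a))))))   [R3 at 2.2.1.1.1]
4. cons(a, cons(s(cons(e, e)), s(h(cons(h(s(e)), g(cons(a, cons(e, e)), a))))))  →  cons(a, cons(s(cons(e, e)), s(h(cons(e, g(cons(a, cons(e, e)), a))))))   [R5 at 2.2.1.1.1]
5. cons(a, cons(s(cons(e, e)), s(h(cons(e, g(cons(a, cons(e, e)), a))))))  →  cons(a, cons(s(cons(e, e)), s(h(cons(e, a)))))   [R2 at 2.2.1.1.2]
6. cons(a, cons(s(cons(e, e)), s(h(cons(e, a)))))  →  cons(a, cons(s(cons(e, e)), s(h(s(e)))))   [R3 at 2.2.1]
7. cons(a, cons(s(cons(e, e)), s(h(s(e)))))  →  cons(a, cons(s(cons(e, e)), s(e)))   [R5 at 2.2.1]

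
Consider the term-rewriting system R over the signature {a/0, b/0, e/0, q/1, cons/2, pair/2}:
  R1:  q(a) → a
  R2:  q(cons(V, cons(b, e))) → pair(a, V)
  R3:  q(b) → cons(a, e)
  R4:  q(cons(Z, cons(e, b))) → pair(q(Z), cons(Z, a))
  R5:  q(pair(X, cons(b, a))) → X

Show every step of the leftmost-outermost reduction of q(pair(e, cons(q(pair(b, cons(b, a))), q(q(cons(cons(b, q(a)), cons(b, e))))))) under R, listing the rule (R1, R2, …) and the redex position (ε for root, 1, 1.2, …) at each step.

1. q(pair(e, cons(q(pair(b, cons(b, a))), q(q(cons(cons(b, q(a)), cons(b, e)))))))  →  q(pair(e, cons(b, q(q(cons(cons(b, q(a)), cons(b, e)))))))   [R5 at 1.2.1]
2. q(pair(e, cons(b, q(q(cons(cons(b, q(a)), cons(b, e)))))))  →  q(pair(e, cons(b, q(pair(a, cons(b, q(a)))))))   [R2 at 1.2.2.1]
3. q(pair(e, cons(b, q(pair(a, cons(b, q(a)))))))  →  q(pair(e, cons(b, q(pair(a, cons(b, a))))))   [R1 at 1.2.2.1.2.2]
4. q(pair(e, cons(b, q(pair(a, cons(b, a))))))  →  q(pair(e, cons(b, a)))   [R5 at 1.2.2]
5. q(pair(e, cons(b, a)))  →  e   [R5 at ε]

e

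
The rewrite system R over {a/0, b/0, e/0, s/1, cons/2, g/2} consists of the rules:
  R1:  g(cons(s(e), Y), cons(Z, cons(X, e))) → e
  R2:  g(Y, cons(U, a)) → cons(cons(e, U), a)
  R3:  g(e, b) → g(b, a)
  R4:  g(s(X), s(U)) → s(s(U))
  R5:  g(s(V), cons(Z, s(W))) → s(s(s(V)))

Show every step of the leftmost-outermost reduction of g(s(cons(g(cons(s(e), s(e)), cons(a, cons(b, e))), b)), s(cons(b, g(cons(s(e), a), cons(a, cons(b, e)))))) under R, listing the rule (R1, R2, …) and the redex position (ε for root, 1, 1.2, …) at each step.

1. g(s(cons(g(cons(s(e), s(e)), cons(a, cons(b, e))), b)), s(cons(b, g(cons(s(e), a), cons(a, cons(b, e))))))  →  s(s(cons(b, g(cons(s(e), a), cons(a, cons(b, e))))))   [R4 at ε]
2. s(s(cons(b, g(cons(s(e), a), cons(a, cons(b, e))))))  →  s(s(cons(b, e)))   [R1 at 1.1.2]

s(s(cons(b, e)))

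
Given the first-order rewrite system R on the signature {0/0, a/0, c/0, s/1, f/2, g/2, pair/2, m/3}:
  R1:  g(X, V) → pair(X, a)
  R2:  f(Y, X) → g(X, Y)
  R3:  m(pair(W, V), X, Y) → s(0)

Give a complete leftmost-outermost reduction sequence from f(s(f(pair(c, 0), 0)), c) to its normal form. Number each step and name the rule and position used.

1. f(s(f(pair(c, 0), 0)), c)  →  g(c, s(f(pair(c, 0), 0)))   [R2 at ε]
2. g(c, s(f(pair(c, 0), 0)))  →  pair(c, a)   [R1 at ε]

pair(c, a)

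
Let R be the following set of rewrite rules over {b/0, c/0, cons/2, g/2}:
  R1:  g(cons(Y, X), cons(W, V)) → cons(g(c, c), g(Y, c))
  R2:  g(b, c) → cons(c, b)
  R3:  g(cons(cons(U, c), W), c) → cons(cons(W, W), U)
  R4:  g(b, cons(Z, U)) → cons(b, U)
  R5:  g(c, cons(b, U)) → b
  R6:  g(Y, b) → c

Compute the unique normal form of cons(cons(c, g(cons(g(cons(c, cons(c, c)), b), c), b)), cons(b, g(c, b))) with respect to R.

cons(cons(c, c), cons(b, c))

1. cons(cons(c, g(cons(g(cons(c, cons(c, c)), b), c), b)), cons(b, g(c, b)))  →  cons(cons(c, c), cons(b, g(c, b)))   [R6 at 1.2]
2. cons(cons(c, c), cons(b, g(c, b)))  →  cons(cons(c, c), cons(b, c))   [R6 at 2.2]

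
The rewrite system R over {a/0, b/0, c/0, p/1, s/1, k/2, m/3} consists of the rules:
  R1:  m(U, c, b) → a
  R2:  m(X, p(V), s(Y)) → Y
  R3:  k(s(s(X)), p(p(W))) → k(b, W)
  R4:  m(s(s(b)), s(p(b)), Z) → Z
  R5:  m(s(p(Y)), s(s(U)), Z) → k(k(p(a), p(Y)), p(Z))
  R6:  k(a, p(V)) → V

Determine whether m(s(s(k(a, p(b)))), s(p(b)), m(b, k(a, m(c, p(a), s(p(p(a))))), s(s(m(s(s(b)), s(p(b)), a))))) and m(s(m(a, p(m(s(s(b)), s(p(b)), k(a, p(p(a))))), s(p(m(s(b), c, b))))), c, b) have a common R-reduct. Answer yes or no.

no — NF(t₁) = s(a), NF(t₂) = a

Reduce t₁ = m(s(s(k(a, p(b)))), s(p(b)), m(b, k(a, m(c, p(a), s(p(p(a))))), s(s(m(s(s(b)), s(p(b)), a))))):
1. m(s(s(k(a, p(b)))), s(p(b)), m(b, k(a, m(c, p(a), s(p(p(a))))), s(s(m(s(s(b)), s(p(b)), a)))))  →  m(s(s(b)), s(p(b)), m(b, k(a, m(c, p(a), s(p(p(a))))), s(s(m(s(s(b)), s(p(b)), a)))))   [R6 at 1.1.1]
2. m(s(s(b)), s(p(b)), m(b, k(a, m(c, p(a), s(p(p(a))))), s(s(m(s(s(b)), s(p(b)), a)))))  →  m(b, k(a, m(c, p(a), s(p(p(a))))), s(s(m(s(s(b)), s(p(b)), a))))   [R4 at ε]
3. m(b, k(a, m(c, p(a), s(p(p(a))))), s(s(m(s(s(b)), s(p(b)), a))))  →  m(b, k(a, p(p(a))), s(s(m(s(s(b)), s(p(b)), a))))   [R2 at 2.2]
4. m(b, k(a, p(p(a))), s(s(m(s(s(b)), s(p(b)), a))))  →  m(b, p(a), s(s(m(s(s(b)), s(p(b)), a))))   [R6 at 2]
5. m(b, p(a), s(s(m(s(s(b)), s(p(b)), a))))  →  s(m(s(s(b)), s(p(b)), a))   [R2 at ε]
6. s(m(s(s(b)), s(p(b)), a))  →  s(a)   [R4 at 1]

Reduce t₂ = m(s(m(a, p(m(s(s(b)), s(p(b)), k(a, p(p(a))))), s(p(m(s(b), c, b))))), c, b):
1. m(s(m(a, p(m(s(s(b)), s(p(b)), k(a, p(p(a))))), s(p(m(s(b), c, b))))), c, b)  →  a   [R1 at ε]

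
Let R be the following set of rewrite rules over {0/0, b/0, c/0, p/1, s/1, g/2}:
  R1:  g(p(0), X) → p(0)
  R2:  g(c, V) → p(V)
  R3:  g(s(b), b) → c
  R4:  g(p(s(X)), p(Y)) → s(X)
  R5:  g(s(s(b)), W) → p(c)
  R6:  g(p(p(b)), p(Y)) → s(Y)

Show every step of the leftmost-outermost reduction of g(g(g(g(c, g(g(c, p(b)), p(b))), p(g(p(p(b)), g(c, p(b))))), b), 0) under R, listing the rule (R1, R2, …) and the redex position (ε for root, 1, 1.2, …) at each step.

1. g(g(g(g(c, g(g(c, p(b)), p(b))), p(g(p(p(b)), g(c, p(b))))), b), 0)  →  g(g(g(p(g(g(c, p(b)), p(b))), p(g(p(p(b)), g(c, p(b))))), b), 0)   [R2 at 1.1.1]
2. g(g(g(p(g(g(c, p(b)), p(b))), p(g(p(p(b)), g(c, p(b))))), b), 0)  →  g(g(g(p(g(p(p(b)), p(b))), p(g(p(p(b)), g(c, p(b))))), b), 0)   [R2 at 1.1.1.1.1]
3. g(g(g(p(g(p(p(b)), p(b))), p(g(p(p(b)), g(c, p(b))))), b), 0)  →  g(g(g(p(s(b)), p(g(p(p(b)), g(c, p(b))))), b), 0)   [R6 at 1.1.1.1]
4. g(g(g(p(s(b)), p(g(p(p(b)), g(c, p(b))))), b), 0)  →  g(g(s(b), b), 0)   [R4 at 1.1]
5. g(g(s(b), b), 0)  →  g(c, 0)   [R3 at 1]
6. g(c, 0)  →  p(0)   [R2 at ε]

p(0)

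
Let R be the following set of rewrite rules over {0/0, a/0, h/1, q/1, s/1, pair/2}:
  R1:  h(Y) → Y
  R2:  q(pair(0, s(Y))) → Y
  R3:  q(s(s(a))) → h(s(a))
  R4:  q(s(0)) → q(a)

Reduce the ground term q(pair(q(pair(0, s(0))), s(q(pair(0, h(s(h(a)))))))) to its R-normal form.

a

1. q(pair(q(pair(0, s(0))), s(q(pair(0, h(s(h(a))))))))  →  q(pair(0, s(q(pair(0, h(s(h(a))))))))   [R2 at 1.1]
2. q(pair(0, s(q(pair(0, h(s(h(a))))))))  →  q(pair(0, h(s(h(a)))))   [R2 at ε]
3. q(pair(0, h(s(h(a)))))  →  q(pair(0, s(h(a))))   [R1 at 1.2]
4. q(pair(0, s(h(a))))  →  h(a)   [R2 at ε]
5. h(a)  →  a   [R1 at ε]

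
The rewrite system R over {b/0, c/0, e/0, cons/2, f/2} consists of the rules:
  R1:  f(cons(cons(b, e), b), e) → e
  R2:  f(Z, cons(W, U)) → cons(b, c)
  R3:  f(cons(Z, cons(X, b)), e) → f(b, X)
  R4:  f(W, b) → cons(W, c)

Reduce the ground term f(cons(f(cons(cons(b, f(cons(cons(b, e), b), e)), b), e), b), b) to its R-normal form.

cons(cons(e, b), c)

1. f(cons(f(cons(cons(b, f(cons(cons(b, e), b), e)), b), e), b), b)  →  cons(cons(f(cons(cons(b, f(cons(cons(b, e), b), e)), b), e), b), c)   [R4 at ε]
2. cons(cons(f(cons(cons(b, f(cons(cons(b, e), b), e)), b), e), b), c)  →  cons(cons(f(cons(cons(b, e), b), e), b), c)   [R1 at 1.1.1.1.2]
3. cons(cons(f(cons(cons(b, e), b), e), b), c)  →  cons(cons(e, b), c)   [R1 at 1.1]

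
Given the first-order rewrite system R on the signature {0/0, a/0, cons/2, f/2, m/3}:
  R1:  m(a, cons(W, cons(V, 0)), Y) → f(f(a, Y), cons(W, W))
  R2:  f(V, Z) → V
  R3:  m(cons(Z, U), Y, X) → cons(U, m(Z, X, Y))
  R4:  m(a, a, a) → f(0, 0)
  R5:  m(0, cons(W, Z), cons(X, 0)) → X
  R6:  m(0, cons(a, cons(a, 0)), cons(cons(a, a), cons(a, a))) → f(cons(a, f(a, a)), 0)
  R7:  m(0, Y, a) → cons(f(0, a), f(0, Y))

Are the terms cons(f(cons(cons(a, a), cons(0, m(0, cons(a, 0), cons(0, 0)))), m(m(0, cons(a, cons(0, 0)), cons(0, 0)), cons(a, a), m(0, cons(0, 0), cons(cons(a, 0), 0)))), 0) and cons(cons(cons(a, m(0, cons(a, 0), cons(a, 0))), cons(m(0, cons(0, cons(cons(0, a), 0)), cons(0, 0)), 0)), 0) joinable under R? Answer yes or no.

yes — NF(t₁) = cons(cons(cons(a, a), cons(0, 0)), 0), NF(t₂) = cons(cons(cons(a, a), cons(0, 0)), 0)

Reduce t₁ = cons(f(cons(cons(a, a), cons(0, m(0, cons(a, 0), cons(0, 0)))), m(m(0, cons(a, cons(0, 0)), cons(0, 0)), cons(a, a), m(0, cons(0, 0), cons(cons(a, 0), 0)))), 0):
1. cons(f(cons(cons(a, a), cons(0, m(0, cons(a, 0), cons(0, 0)))), m(m(0, cons(a, cons(0, 0)), cons(0, 0)), cons(a, a), m(0, cons(0, 0), cons(cons(a, 0), 0)))), 0)  →  cons(cons(cons(a, a), cons(0, m(0, cons(a, 0), cons(0, 0)))), 0)   [R2 at 1]
2. cons(cons(cons(a, a), cons(0, m(0, cons(a, 0), cons(0, 0)))), 0)  →  cons(cons(cons(a, a), cons(0, 0)), 0)   [R5 at 1.2.2]

Reduce t₂ = cons(cons(cons(a, m(0, cons(a, 0), cons(a, 0))), cons(m(0, cons(0, cons(cons(0, a), 0)), cons(0, 0)), 0)), 0):
1. cons(cons(cons(a, m(0, cons(a, 0), cons(a, 0))), cons(m(0, cons(0, cons(cons(0, a), 0)), cons(0, 0)), 0)), 0)  →  cons(cons(cons(a, a), cons(m(0, cons(0, cons(cons(0, a), 0)), cons(0, 0)), 0)), 0)   [R5 at 1.1.2]
2. cons(cons(cons(a, a), cons(m(0, cons(0, cons(cons(0, a), 0)), cons(0, 0)), 0)), 0)  →  cons(cons(cons(a, a), cons(0, 0)), 0)   [R5 at 1.2.1]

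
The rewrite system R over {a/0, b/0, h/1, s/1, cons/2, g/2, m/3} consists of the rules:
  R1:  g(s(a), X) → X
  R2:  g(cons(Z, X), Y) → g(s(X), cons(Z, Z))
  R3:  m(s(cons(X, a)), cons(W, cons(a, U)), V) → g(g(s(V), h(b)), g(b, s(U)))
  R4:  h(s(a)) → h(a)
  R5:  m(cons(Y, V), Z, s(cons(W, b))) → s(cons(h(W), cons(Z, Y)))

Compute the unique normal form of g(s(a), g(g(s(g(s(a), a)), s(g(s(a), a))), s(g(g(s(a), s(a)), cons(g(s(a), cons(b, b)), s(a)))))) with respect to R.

1. g(s(a), g(g(s(g(s(a), a)), s(g(s(a), a))), s(g(g(s(a), s(a)), cons(g(s(a), cons(b, b)), s(a))))))  →  g(g(s(g(s(a), a)), s(g(s(a), a))), s(g(g(s(a), s(a)), cons(g(s(a), cons(b, b)), s(a)))))   [R1 at ε]
2. g(g(s(g(s(a), a)), s(g(s(a), a))), s(g(g(s(a), s(a)), cons(g(s(a), cons(b, b)), s(a)))))  →  g(g(s(a), s(g(s(a), a))), s(g(g(s(a), s(a)), cons(g(s(a), cons(b, b)), s(a)))))   [R1 at 1.1.1]
3. g(g(s(a), s(g(s(a), a))), s(g(g(s(a), s(a)), cons(g(s(a), cons(b, b)), s(a)))))  →  g(s(g(s(a), a)), s(g(g(s(a), s(a)), cons(g(s(a), cons(b, b)), s(a)))))   [R1 at 1]
4. g(s(g(s(a), a)), s(g(g(s(a), s(a)), cons(g(s(a), cons(b, b)), s(a)))))  →  g(s(a), s(g(g(s(a), s(a)), cons(g(s(a), cons(b, b)), s(a)))))   [R1 at 1.1]
5. g(s(a), s(g(g(s(a), s(a)), cons(g(s(a), cons(b, b)), s(a)))))  →  s(g(g(s(a), s(a)), cons(g(s(a), cons(b, b)), s(a))))   [R1 at ε]
6. s(g(g(s(a), s(a)), cons(g(s(a), cons(b, b)), s(a))))  →  s(g(s(a), cons(g(s(a), cons(b, b)), s(a))))   [R1 at 1.1]
7. s(g(s(a), cons(g(s(a), cons(b, b)), s(a))))  →  s(cons(g(s(a), cons(b, b)), s(a)))   [R1 at 1]
8. s(cons(g(s(a), cons(b, b)), s(a)))  →  s(cons(cons(b, b), s(a)))   [R1 at 1.1]

s(cons(cons(b, b), s(a)))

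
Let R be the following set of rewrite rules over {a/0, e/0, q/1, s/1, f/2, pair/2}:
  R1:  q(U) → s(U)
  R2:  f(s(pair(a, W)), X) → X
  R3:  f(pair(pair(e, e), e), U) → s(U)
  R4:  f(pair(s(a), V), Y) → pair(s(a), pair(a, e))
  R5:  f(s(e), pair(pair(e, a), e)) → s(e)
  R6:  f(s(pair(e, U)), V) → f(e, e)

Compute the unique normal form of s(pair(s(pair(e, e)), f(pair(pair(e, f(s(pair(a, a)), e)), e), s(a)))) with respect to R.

s(pair(s(pair(e, e)), s(s(a))))

1. s(pair(s(pair(e, e)), f(pair(pair(e, f(s(pair(a, a)), e)), e), s(a))))  →  s(pair(s(pair(e, e)), f(pair(pair(e, e), e), s(a))))   [R2 at 1.2.1.1.2]
2. s(pair(s(pair(e, e)), f(pair(pair(e, e), e), s(a))))  →  s(pair(s(pair(e, e)), s(s(a))))   [R3 at 1.2]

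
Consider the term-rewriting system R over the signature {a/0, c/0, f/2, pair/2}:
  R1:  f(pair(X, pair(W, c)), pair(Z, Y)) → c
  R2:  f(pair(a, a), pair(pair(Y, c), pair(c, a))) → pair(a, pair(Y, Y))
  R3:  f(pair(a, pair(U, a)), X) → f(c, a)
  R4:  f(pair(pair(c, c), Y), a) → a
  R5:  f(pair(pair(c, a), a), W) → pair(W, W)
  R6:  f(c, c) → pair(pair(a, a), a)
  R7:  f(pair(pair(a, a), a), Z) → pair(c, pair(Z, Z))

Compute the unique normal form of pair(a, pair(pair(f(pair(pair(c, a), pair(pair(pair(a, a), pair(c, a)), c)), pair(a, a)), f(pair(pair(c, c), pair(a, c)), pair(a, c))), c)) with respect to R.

1. pair(a, pair(pair(f(pair(pair(c, a), pair(pair(pair(a, a), pair(c, a)), c)), pair(a, a)), f(pair(pair(c, c), pair(a, c)), pair(a, c))), c))  →  pair(a, pair(pair(c, f(pair(pair(c, c), pair(a, c)), pair(a, c))), c))   [R1 at 2.1.1]
2. pair(a, pair(pair(c, f(pair(pair(c, c), pair(a, c)), pair(a, c))), c))  →  pair(a, pair(pair(c, c), c))   [R1 at 2.1.2]

pair(a, pair(pair(c, c), c))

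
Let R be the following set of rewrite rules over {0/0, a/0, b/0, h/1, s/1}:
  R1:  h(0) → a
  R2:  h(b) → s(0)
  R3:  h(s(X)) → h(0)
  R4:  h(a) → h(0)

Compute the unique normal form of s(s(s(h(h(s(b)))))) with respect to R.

s(s(s(a)))

1. s(s(s(h(h(s(b))))))  →  s(s(s(h(h(0)))))   [R3 at 1.1.1.1]
2. s(s(s(h(h(0)))))  →  s(s(s(h(a))))   [R1 at 1.1.1.1]
3. s(s(s(h(a))))  →  s(s(s(h(0))))   [R4 at 1.1.1]
4. s(s(s(h(0))))  →  s(s(s(a)))   [R1 at 1.1.1]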